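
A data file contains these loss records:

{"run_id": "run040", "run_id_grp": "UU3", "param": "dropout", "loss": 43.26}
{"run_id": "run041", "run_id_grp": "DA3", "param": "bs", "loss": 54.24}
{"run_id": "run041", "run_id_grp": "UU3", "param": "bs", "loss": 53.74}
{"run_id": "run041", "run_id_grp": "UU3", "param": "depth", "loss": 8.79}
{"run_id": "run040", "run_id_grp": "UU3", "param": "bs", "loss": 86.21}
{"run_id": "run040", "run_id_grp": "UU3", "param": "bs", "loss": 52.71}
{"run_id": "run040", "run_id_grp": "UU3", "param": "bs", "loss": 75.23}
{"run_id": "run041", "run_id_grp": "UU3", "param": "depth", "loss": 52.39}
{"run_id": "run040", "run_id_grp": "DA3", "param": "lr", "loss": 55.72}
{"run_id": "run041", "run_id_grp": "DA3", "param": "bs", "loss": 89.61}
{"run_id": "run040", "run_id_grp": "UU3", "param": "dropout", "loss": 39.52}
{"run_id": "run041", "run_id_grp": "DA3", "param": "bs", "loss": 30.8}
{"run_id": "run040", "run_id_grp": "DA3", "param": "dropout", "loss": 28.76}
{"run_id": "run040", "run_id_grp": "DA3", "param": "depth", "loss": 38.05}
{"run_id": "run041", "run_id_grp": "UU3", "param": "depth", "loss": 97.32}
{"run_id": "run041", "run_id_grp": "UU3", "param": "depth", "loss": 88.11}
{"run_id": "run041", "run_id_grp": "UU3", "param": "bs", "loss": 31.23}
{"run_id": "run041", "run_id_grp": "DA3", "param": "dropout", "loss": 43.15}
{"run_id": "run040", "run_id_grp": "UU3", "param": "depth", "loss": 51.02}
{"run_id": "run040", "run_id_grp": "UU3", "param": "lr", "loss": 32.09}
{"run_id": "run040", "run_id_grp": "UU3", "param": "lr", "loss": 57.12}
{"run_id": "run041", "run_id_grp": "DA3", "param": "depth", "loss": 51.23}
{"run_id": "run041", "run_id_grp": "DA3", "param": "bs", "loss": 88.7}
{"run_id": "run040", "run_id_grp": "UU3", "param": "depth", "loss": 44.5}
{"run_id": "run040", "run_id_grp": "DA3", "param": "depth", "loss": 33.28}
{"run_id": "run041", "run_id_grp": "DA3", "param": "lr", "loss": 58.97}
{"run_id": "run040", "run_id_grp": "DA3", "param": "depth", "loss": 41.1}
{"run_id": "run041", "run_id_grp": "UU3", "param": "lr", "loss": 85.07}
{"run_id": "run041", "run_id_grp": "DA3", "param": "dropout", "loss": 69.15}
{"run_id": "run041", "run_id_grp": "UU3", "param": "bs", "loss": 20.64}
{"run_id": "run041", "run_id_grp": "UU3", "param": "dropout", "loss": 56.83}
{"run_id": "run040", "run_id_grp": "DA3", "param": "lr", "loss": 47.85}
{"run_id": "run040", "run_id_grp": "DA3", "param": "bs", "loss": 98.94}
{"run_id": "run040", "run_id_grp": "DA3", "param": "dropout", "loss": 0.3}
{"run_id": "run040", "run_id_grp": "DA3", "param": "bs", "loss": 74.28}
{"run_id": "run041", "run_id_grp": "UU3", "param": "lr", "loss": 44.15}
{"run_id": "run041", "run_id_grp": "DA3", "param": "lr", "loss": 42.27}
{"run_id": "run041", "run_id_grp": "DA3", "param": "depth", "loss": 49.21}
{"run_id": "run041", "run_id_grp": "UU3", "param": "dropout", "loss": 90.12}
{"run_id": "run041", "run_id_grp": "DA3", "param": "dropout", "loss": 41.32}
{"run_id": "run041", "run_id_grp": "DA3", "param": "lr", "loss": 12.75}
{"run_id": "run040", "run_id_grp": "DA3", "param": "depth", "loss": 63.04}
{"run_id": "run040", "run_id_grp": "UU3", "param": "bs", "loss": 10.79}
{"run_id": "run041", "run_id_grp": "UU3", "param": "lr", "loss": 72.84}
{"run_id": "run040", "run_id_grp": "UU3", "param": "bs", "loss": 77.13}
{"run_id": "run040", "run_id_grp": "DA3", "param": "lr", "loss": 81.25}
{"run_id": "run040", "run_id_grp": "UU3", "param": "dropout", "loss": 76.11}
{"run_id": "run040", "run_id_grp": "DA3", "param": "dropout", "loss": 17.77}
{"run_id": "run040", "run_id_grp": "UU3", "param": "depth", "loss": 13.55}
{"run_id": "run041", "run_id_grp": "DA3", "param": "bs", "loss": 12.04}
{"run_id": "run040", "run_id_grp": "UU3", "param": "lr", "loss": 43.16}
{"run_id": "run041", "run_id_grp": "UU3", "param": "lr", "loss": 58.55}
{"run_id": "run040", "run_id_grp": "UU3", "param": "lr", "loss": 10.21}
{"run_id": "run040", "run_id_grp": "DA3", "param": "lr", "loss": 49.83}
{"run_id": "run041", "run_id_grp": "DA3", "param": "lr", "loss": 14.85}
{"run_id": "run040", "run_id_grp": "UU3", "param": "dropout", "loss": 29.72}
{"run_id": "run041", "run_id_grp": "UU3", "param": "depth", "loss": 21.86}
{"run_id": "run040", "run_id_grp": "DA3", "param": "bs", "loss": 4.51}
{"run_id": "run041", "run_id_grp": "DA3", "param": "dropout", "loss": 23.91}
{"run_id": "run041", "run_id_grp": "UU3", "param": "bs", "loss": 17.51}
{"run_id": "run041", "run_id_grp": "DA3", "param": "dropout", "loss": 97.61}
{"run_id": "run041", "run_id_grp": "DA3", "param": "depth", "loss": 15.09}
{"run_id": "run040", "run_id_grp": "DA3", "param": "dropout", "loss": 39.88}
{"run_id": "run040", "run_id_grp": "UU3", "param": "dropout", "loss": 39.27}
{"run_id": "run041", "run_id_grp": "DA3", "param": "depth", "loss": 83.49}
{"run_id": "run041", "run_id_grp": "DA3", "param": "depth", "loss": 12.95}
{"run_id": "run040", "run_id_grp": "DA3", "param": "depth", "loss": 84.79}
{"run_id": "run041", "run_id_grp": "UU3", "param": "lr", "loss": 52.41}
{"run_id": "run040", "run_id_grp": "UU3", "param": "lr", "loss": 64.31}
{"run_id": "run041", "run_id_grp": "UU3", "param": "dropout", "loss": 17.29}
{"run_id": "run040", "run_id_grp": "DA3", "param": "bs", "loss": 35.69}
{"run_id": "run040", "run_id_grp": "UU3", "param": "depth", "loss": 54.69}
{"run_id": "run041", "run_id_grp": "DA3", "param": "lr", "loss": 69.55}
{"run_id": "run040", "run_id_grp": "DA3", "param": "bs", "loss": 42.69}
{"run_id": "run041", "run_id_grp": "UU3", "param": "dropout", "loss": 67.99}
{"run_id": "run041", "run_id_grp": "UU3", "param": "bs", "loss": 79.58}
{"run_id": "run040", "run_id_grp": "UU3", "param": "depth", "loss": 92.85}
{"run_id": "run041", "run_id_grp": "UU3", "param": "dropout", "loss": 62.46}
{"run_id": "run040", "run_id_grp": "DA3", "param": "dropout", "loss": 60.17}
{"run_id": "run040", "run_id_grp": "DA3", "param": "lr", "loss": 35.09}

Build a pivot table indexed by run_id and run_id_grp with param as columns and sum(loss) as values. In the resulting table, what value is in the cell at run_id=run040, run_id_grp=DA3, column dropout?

146.88

Rows with run_id=run040, run_id_grp=DA3 and param=dropout: loss values are 28.76, 0.3, 17.77, 39.88, 60.17.
28.76 + 0.3 + 17.77 + 39.88 + 60.17 = 146.88.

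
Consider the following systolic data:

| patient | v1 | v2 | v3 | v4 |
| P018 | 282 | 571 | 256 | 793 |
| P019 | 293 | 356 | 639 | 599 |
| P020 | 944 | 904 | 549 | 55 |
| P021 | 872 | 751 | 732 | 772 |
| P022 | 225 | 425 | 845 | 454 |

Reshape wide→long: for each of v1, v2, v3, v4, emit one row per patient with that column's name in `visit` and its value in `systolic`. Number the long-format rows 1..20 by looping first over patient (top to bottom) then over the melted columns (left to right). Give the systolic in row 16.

772

20 rows total (5 × 4). Row 16: index ⌊(16-1)/4⌋ = 3 into patient → P021; (16-1) mod 4 = 3 into the melted columns → v4.
So row 16 is (P021, v4, 772); systolic = 772.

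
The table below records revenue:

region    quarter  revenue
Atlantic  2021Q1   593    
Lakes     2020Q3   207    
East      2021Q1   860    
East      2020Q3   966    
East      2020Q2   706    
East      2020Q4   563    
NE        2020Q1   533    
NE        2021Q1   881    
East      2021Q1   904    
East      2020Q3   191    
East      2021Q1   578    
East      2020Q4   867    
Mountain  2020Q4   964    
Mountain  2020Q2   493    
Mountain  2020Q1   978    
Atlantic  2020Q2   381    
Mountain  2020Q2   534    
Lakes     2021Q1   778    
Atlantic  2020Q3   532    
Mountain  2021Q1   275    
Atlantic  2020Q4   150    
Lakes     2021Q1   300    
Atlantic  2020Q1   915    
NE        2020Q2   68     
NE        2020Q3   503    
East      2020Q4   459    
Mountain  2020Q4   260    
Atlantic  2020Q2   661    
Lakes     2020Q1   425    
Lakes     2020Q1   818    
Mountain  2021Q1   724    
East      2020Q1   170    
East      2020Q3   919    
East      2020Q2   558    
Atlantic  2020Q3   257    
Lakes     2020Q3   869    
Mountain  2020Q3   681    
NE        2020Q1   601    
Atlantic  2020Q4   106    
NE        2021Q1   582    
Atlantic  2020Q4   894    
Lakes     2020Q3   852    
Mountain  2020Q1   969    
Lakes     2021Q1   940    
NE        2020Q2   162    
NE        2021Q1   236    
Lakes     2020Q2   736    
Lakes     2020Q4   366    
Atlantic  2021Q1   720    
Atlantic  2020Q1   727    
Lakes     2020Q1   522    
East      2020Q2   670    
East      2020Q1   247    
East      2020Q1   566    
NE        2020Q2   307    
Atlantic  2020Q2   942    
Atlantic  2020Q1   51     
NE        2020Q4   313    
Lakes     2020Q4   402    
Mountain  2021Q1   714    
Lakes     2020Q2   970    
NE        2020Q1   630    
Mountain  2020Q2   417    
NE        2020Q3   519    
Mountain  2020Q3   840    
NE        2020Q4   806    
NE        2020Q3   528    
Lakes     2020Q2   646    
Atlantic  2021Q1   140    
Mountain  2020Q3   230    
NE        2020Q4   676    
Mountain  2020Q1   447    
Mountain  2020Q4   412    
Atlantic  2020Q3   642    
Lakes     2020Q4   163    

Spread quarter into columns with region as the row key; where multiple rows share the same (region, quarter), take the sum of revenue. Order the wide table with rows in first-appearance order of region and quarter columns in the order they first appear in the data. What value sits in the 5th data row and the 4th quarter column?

1636

With rows in first-appearance order of region, row 5 is region=Mountain. quarter columns in first-appearance order: 2021Q1, 2020Q3, 2020Q2, 2020Q4, 2020Q1; column 4 is 2020Q4.
Long rows with region=Mountain, quarter=2020Q4: 964 + 260 + 412 = 1636.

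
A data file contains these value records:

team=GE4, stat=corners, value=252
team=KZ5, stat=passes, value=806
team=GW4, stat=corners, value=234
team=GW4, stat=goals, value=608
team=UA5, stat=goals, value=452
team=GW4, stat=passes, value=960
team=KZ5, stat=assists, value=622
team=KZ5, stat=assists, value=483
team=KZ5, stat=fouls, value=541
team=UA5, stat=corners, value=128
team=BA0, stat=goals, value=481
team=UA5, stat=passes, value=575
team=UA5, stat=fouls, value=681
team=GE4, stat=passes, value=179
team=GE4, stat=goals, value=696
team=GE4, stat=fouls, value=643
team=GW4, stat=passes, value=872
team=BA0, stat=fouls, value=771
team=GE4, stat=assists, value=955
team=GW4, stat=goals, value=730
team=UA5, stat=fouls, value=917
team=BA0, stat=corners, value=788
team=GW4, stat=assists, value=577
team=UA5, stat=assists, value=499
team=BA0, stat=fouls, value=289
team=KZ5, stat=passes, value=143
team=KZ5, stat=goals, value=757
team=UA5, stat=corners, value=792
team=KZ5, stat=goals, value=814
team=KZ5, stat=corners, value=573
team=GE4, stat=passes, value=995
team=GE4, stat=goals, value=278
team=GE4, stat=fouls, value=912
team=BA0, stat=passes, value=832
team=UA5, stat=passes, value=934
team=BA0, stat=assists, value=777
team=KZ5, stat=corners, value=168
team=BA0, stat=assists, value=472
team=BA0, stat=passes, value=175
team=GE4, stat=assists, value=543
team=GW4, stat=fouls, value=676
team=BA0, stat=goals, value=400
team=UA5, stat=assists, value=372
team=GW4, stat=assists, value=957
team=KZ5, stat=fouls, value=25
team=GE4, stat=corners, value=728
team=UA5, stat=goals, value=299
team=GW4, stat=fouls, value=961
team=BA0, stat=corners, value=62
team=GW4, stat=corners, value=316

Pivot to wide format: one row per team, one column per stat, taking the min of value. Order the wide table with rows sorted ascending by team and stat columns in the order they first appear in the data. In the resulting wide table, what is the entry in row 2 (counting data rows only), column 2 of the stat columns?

With rows sorted ascending by team, row 2 is team=GE4. stat columns in first-appearance order: corners, passes, goals, assists, fouls; column 2 is passes.
Long rows with team=GE4, stat=passes: min(179, 995) = 179.

179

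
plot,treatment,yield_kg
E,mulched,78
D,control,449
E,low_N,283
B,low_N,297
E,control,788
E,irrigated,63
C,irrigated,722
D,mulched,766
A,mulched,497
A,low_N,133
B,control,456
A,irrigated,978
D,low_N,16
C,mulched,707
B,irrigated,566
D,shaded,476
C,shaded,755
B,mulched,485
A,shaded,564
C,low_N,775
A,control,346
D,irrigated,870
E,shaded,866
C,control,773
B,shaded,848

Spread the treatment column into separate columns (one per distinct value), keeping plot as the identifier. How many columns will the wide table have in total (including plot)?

1 column for plot plus 5 distinct treatment values → 6 columns.

6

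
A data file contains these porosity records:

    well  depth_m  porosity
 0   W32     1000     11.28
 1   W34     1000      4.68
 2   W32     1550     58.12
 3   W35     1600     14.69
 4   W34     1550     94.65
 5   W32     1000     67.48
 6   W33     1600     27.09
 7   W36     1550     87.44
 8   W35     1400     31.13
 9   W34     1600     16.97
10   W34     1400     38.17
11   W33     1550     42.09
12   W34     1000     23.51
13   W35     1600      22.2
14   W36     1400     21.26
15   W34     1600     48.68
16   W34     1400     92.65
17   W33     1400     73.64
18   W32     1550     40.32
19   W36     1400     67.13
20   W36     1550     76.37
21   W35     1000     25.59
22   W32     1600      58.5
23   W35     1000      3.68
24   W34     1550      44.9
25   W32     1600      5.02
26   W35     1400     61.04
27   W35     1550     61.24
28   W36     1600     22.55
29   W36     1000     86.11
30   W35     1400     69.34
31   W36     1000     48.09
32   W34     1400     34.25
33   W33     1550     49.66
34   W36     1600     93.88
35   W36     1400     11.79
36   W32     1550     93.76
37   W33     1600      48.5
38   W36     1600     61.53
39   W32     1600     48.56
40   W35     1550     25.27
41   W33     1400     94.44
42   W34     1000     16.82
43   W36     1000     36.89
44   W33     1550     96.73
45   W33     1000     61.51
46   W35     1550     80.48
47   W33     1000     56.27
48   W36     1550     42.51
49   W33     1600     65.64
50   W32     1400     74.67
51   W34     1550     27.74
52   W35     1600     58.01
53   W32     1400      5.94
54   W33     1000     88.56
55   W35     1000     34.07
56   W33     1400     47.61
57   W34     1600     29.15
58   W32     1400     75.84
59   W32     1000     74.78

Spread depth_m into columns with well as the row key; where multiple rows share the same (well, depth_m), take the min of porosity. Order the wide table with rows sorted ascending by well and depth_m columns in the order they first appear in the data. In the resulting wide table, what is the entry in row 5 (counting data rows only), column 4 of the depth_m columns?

11.79

With rows sorted ascending by well, row 5 is well=W36. depth_m columns in first-appearance order: 1000, 1550, 1600, 1400; column 4 is 1400.
Long rows with well=W36, depth_m=1400: min(21.26, 67.13, 11.79) = 11.79.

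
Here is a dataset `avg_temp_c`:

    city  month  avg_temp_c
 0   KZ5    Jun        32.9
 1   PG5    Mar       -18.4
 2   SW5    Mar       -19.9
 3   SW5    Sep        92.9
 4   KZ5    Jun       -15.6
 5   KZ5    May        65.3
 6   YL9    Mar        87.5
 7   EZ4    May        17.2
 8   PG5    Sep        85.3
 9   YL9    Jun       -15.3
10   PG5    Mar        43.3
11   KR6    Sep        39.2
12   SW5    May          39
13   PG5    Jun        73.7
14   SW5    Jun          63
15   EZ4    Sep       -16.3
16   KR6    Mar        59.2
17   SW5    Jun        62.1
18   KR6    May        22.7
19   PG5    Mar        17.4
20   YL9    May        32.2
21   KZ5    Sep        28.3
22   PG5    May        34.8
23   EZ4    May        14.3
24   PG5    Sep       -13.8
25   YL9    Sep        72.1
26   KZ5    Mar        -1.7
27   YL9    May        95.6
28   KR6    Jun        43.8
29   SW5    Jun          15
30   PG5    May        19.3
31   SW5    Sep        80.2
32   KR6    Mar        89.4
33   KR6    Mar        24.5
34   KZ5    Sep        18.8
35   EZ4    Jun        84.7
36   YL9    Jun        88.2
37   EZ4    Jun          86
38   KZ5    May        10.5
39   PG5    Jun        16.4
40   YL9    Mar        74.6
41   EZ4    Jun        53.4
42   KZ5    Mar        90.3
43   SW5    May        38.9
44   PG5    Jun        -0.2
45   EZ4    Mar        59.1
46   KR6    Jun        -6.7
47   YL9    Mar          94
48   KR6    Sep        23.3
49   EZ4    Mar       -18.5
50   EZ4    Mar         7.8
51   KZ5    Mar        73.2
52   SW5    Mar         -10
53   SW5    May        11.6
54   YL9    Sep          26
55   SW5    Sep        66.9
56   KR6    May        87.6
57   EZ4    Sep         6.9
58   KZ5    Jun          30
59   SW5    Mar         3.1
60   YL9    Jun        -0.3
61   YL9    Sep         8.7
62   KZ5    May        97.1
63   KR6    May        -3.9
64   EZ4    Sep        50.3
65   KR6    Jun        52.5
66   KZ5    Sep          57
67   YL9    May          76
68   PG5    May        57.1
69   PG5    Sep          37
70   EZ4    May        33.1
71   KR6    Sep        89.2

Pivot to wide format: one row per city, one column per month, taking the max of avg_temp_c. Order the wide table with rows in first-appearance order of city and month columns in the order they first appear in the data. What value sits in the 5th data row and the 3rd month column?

50.3

With rows in first-appearance order of city, row 5 is city=EZ4. month columns in first-appearance order: Jun, Mar, Sep, May; column 3 is Sep.
Long rows with city=EZ4, month=Sep: max(-16.3, 6.9, 50.3) = 50.3.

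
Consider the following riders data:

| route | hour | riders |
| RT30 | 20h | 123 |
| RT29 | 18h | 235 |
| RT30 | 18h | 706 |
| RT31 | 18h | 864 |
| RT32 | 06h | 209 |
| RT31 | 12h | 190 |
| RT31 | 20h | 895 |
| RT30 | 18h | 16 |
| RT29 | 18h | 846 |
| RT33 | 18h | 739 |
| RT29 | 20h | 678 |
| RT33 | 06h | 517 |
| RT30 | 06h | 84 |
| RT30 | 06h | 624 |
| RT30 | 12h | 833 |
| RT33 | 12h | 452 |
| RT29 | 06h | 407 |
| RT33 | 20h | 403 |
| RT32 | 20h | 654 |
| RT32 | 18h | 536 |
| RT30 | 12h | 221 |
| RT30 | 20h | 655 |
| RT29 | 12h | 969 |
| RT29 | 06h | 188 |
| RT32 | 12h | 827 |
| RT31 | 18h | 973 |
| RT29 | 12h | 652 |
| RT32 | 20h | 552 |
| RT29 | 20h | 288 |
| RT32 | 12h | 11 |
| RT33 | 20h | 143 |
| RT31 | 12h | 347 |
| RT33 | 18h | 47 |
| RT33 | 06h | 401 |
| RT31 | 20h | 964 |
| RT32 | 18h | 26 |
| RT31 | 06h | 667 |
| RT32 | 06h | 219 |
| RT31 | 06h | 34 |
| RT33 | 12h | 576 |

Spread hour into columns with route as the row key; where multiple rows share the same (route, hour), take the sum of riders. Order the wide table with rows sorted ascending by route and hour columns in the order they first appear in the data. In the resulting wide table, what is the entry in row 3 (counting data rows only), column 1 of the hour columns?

1859

With rows sorted ascending by route, row 3 is route=RT31. hour columns in first-appearance order: 20h, 18h, 06h, 12h; column 1 is 20h.
Long rows with route=RT31, hour=20h: 895 + 964 = 1859.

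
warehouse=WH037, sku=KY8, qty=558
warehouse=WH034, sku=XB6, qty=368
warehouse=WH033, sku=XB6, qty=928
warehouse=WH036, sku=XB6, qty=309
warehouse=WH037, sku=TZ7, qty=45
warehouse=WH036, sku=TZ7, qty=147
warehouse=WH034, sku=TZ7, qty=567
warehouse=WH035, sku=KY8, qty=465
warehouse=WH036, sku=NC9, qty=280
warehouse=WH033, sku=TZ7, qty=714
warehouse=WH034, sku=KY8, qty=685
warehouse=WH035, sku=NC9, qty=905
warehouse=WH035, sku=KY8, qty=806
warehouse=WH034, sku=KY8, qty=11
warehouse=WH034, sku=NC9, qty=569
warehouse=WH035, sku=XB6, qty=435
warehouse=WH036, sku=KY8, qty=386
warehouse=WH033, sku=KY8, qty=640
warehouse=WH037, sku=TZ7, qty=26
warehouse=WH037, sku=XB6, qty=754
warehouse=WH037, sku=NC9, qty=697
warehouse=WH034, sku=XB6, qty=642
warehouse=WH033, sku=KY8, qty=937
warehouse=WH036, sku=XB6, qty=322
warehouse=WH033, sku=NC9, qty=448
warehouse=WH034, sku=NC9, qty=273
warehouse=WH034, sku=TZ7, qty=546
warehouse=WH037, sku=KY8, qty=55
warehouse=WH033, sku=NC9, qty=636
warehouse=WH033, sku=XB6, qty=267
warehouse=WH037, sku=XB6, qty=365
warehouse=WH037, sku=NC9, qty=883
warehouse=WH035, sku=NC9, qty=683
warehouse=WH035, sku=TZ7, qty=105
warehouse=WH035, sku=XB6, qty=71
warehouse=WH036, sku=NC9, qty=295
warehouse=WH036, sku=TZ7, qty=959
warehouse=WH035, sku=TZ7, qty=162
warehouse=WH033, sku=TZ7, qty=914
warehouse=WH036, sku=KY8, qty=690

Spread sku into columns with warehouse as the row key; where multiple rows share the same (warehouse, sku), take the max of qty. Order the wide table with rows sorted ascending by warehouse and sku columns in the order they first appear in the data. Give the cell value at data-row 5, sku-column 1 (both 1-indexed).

558

With rows sorted ascending by warehouse, row 5 is warehouse=WH037. sku columns in first-appearance order: KY8, XB6, TZ7, NC9; column 1 is KY8.
Long rows with warehouse=WH037, sku=KY8: max(558, 55) = 558.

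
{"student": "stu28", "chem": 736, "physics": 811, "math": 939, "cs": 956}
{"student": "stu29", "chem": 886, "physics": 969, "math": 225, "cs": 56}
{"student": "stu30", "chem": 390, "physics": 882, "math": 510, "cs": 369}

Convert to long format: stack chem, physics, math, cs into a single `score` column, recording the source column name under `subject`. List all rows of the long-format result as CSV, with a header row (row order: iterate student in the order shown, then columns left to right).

Each (student, column) pair becomes one row: 3 × 4 = 12 rows.
For example, (stu28, chem) → score=736.

student,subject,score
stu28,chem,736
stu28,physics,811
stu28,math,939
stu28,cs,956
stu29,chem,886
stu29,physics,969
stu29,math,225
stu29,cs,56
stu30,chem,390
stu30,physics,882
stu30,math,510
stu30,cs,369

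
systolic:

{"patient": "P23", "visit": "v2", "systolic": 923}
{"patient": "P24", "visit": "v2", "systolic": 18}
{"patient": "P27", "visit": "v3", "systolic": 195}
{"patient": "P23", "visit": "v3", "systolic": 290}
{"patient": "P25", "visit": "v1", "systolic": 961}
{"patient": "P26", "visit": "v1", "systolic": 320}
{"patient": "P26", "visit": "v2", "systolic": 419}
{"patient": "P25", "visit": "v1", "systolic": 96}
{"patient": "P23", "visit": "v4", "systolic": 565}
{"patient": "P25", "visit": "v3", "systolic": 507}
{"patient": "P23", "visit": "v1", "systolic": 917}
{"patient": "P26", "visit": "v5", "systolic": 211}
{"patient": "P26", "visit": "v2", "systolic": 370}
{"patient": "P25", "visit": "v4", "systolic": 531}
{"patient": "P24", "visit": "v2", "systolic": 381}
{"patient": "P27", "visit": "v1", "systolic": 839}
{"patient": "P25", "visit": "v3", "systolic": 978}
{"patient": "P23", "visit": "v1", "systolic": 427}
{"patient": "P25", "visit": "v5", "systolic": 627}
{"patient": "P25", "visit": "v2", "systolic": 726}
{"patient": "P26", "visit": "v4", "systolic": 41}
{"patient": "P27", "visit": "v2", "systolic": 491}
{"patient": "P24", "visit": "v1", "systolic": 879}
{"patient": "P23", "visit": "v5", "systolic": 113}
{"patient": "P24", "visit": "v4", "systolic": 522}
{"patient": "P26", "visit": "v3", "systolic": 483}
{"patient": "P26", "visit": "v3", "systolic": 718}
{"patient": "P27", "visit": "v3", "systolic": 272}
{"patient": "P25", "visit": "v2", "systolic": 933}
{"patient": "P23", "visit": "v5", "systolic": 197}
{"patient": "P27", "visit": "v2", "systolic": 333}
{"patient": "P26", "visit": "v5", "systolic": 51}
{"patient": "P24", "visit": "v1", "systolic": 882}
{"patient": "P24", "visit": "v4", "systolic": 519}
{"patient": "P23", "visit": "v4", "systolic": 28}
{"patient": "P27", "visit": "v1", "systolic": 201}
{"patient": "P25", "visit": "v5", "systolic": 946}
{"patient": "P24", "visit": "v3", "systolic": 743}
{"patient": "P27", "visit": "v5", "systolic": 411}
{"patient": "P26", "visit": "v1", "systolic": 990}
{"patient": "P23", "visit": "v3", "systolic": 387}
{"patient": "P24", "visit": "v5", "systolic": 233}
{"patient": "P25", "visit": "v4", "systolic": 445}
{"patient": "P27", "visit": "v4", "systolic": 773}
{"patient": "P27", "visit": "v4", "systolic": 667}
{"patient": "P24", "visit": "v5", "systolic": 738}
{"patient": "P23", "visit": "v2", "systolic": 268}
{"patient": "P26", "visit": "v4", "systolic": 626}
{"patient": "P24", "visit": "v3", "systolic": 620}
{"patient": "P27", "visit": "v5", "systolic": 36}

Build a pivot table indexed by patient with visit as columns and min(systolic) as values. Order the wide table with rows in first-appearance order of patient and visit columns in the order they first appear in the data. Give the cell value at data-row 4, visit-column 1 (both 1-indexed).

726

With rows in first-appearance order of patient, row 4 is patient=P25. visit columns in first-appearance order: v2, v3, v1, v4, v5; column 1 is v2.
Long rows with patient=P25, visit=v2: min(726, 933) = 726.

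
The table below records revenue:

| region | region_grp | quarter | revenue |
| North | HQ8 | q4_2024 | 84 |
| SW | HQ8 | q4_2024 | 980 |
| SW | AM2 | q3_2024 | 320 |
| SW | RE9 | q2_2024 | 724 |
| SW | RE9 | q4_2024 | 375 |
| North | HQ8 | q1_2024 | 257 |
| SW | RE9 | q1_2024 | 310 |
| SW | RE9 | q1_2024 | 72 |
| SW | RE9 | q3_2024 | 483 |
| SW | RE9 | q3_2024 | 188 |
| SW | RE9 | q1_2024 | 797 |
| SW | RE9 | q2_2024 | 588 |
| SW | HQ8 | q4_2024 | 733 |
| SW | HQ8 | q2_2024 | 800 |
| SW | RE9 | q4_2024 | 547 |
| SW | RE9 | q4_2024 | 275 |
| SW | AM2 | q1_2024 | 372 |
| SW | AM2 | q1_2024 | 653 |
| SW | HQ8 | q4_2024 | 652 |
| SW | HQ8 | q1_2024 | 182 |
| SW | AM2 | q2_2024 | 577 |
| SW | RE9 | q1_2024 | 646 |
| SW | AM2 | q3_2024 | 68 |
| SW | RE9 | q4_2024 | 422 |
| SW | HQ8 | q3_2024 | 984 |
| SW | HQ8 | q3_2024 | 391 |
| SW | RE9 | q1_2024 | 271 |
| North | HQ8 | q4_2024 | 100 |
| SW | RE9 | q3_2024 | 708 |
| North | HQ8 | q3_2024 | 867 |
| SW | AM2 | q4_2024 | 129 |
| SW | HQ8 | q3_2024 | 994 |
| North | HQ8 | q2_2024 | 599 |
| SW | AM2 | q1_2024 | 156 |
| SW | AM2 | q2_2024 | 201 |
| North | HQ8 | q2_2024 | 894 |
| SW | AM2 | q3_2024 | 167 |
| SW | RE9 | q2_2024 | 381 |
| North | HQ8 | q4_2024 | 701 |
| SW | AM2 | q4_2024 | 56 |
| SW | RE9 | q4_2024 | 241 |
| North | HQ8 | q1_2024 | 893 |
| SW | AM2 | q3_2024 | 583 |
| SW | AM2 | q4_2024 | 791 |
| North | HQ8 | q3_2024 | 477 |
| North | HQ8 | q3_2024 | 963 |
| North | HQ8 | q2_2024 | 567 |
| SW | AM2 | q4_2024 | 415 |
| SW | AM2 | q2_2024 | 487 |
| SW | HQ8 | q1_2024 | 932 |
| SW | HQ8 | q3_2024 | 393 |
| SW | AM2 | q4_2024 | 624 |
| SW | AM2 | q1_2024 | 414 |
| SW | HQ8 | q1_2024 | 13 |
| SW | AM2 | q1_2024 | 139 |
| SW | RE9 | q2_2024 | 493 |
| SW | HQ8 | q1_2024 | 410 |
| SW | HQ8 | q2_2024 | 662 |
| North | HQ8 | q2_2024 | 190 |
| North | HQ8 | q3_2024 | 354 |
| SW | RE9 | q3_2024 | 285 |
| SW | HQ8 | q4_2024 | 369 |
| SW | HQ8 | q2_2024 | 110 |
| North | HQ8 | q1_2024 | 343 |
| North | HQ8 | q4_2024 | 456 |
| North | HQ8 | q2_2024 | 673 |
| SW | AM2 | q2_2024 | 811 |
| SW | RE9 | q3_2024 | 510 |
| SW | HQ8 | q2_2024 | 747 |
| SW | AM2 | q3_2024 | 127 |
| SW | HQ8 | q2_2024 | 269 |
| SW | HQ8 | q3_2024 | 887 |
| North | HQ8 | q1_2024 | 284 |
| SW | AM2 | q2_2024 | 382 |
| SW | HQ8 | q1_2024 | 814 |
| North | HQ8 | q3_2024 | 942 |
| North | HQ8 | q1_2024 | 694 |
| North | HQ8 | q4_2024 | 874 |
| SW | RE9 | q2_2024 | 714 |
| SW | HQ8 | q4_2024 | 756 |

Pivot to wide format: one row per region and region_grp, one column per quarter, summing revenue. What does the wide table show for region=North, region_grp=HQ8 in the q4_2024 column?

2215

Rows with region=North, region_grp=HQ8 and quarter=q4_2024: revenue values are 84, 100, 701, 456, 874.
84 + 100 + 701 + 456 + 874 = 2215.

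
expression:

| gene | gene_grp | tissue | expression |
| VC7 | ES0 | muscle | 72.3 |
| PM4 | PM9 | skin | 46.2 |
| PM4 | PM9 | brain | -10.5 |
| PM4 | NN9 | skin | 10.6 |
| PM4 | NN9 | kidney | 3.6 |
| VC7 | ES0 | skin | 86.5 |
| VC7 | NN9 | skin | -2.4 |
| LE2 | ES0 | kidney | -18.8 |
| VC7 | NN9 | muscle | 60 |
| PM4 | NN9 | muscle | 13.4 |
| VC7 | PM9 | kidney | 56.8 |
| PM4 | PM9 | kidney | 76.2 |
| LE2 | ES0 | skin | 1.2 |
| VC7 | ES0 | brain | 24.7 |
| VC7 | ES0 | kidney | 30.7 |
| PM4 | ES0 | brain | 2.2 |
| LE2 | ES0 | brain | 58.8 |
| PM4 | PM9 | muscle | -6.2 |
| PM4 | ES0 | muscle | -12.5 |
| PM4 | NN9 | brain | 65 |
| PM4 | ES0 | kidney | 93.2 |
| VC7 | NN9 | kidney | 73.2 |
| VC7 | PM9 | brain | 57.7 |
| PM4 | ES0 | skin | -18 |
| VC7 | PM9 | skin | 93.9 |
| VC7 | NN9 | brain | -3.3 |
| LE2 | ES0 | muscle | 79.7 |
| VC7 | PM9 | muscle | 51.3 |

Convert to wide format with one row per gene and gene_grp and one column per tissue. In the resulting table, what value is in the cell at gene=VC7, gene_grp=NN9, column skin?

-2.4

Wide layout: rows indexed by gene and gene_grp, columns are the 4 distinct tissue values (muscle, skin, brain, kidney).
Cell (gene=VC7, gene_grp=NN9, tissue=skin) draws from the long row where gene=VC7, gene_grp=NN9 and tissue=skin, which has expression=-2.4.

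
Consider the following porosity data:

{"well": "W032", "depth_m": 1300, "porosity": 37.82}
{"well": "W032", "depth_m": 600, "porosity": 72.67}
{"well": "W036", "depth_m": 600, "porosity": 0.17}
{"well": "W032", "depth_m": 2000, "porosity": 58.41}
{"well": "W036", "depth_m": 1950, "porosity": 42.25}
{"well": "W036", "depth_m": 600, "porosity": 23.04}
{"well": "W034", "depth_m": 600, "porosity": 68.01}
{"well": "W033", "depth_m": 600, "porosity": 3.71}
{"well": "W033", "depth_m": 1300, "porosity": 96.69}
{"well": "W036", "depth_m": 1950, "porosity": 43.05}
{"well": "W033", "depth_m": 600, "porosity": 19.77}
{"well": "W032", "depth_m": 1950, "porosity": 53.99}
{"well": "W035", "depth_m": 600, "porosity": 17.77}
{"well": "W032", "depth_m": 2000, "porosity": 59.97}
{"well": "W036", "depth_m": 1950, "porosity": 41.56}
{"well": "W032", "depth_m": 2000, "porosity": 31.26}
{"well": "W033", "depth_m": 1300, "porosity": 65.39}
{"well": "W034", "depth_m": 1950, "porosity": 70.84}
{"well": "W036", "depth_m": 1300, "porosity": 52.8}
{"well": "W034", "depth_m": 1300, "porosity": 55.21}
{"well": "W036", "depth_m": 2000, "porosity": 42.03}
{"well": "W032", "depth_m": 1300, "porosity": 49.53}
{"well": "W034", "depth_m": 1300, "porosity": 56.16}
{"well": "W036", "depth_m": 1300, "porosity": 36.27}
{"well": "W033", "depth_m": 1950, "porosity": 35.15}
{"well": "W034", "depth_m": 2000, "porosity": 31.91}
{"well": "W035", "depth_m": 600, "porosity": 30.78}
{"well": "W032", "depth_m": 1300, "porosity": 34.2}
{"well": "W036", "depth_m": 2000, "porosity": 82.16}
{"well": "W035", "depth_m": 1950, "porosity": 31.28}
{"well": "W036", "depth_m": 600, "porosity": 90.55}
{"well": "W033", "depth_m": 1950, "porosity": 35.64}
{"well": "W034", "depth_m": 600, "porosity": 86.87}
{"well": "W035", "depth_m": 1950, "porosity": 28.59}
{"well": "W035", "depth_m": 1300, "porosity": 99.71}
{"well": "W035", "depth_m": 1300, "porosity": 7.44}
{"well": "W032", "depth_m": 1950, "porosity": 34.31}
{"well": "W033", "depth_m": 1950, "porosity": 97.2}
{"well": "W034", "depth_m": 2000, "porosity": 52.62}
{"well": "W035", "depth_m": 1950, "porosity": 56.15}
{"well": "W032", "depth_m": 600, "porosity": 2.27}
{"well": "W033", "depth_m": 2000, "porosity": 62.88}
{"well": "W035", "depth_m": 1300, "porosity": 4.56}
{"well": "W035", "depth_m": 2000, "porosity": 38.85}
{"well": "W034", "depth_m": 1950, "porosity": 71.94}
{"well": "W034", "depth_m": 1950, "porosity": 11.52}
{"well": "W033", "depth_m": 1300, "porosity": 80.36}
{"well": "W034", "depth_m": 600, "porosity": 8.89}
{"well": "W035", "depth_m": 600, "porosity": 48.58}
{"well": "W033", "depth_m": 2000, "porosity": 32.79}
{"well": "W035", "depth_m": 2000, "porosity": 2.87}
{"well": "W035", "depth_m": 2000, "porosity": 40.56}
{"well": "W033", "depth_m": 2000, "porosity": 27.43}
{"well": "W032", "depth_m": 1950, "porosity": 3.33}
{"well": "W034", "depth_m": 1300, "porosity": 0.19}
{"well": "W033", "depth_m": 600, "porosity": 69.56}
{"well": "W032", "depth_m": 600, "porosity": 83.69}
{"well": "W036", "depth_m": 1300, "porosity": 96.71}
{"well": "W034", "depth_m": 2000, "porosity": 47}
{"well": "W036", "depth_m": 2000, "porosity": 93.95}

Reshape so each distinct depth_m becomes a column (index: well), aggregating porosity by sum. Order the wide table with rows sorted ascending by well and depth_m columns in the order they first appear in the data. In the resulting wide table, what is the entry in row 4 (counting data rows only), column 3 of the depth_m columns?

With rows sorted ascending by well, row 4 is well=W035. depth_m columns in first-appearance order: 1300, 600, 2000, 1950; column 3 is 2000.
Long rows with well=W035, depth_m=2000: 38.85 + 2.87 + 40.56 = 82.28.

82.28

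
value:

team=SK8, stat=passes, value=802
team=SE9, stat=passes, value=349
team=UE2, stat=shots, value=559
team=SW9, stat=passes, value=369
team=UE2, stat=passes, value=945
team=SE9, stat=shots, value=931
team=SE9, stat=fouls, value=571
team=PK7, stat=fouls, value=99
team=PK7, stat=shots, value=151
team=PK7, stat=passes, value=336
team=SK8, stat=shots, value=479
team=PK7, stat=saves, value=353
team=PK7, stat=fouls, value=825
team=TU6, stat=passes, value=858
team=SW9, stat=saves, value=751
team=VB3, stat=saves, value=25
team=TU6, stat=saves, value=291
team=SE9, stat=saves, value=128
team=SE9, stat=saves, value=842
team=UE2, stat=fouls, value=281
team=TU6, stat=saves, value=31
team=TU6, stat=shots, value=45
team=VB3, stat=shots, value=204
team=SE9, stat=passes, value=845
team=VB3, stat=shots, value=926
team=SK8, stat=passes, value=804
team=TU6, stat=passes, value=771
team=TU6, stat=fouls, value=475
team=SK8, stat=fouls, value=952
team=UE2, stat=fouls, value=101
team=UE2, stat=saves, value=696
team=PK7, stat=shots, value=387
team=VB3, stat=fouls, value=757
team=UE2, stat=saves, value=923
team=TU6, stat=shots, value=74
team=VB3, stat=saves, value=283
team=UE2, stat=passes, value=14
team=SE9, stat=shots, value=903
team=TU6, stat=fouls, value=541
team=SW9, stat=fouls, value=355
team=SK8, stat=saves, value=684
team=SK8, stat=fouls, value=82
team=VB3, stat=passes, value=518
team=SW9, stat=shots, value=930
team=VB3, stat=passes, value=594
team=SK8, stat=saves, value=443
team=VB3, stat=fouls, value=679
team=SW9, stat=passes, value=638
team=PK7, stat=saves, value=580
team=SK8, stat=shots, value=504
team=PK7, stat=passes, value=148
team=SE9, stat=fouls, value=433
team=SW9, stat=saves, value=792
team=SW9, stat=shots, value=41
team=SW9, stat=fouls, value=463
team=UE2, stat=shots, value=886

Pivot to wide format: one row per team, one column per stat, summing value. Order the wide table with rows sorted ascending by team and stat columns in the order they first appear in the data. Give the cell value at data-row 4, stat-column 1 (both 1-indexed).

1007

With rows sorted ascending by team, row 4 is team=SW9. stat columns in first-appearance order: passes, shots, fouls, saves; column 1 is passes.
Long rows with team=SW9, stat=passes: 369 + 638 = 1007.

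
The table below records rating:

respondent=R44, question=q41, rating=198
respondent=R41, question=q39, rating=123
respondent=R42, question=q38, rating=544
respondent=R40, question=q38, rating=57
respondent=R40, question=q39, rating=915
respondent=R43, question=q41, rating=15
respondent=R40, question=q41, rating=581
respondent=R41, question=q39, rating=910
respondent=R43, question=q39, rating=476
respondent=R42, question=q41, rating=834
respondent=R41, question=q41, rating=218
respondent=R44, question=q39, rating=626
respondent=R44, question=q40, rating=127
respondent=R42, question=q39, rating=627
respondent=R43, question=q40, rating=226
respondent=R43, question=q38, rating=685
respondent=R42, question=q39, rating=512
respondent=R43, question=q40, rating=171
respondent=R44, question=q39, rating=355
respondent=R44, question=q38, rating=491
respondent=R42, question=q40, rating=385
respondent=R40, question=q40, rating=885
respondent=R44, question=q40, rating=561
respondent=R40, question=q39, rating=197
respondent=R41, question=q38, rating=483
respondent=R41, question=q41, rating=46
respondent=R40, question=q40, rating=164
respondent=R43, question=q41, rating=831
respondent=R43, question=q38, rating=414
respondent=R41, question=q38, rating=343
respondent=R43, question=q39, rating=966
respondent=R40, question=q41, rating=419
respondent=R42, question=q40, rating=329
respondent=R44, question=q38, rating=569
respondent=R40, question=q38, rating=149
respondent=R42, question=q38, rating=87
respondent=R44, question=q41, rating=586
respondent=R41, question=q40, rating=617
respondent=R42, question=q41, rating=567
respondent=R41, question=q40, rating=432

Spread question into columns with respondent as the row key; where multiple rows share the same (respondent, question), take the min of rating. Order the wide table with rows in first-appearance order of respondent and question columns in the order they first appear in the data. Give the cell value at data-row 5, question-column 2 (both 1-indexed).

476

With rows in first-appearance order of respondent, row 5 is respondent=R43. question columns in first-appearance order: q41, q39, q38, q40; column 2 is q39.
Long rows with respondent=R43, question=q39: min(476, 966) = 476.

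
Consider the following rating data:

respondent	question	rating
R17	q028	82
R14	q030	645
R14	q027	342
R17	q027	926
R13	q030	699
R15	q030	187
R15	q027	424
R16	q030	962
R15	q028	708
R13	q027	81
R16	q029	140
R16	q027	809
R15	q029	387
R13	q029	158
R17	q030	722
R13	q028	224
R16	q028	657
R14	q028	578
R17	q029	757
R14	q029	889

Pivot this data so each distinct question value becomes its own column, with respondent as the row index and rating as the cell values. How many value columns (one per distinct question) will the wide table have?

4 distinct question values: q027, q028, q029, q030.

4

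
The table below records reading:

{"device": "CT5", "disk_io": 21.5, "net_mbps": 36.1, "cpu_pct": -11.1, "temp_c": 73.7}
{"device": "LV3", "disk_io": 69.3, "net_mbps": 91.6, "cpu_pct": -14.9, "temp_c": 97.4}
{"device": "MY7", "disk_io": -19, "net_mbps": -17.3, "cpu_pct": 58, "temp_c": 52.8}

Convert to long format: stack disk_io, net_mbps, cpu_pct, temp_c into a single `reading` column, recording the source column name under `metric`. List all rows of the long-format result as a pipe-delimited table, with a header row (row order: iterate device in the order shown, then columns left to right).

| device | metric | reading |
| CT5 | disk_io | 21.5 |
| CT5 | net_mbps | 36.1 |
| CT5 | cpu_pct | -11.1 |
| CT5 | temp_c | 73.7 |
| LV3 | disk_io | 69.3 |
| LV3 | net_mbps | 91.6 |
| LV3 | cpu_pct | -14.9 |
| LV3 | temp_c | 97.4 |
| MY7 | disk_io | -19 |
| MY7 | net_mbps | -17.3 |
| MY7 | cpu_pct | 58 |
| MY7 | temp_c | 52.8 |

Each (device, column) pair becomes one row: 3 × 4 = 12 rows.
For example, (CT5, disk_io) → reading=21.5.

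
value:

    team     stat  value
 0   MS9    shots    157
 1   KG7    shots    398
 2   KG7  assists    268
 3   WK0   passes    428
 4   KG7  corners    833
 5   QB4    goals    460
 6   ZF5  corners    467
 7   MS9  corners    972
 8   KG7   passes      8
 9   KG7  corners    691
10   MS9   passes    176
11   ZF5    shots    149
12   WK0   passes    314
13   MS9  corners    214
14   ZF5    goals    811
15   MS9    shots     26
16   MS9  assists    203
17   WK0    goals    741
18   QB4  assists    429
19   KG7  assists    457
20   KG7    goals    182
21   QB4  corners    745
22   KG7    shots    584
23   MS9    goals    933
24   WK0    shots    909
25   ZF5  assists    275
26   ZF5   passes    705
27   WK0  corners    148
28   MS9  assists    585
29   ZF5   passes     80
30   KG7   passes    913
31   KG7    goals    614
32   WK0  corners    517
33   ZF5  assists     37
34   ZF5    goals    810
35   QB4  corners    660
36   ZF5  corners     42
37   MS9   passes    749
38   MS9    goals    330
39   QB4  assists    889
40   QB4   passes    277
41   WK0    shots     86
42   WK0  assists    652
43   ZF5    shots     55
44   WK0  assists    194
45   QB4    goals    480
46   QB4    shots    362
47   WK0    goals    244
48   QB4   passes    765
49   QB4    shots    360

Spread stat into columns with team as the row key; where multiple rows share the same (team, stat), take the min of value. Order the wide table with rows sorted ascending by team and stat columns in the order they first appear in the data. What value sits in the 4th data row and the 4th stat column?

With rows sorted ascending by team, row 4 is team=WK0. stat columns in first-appearance order: shots, assists, passes, corners, goals; column 4 is corners.
Long rows with team=WK0, stat=corners: min(148, 517) = 148.

148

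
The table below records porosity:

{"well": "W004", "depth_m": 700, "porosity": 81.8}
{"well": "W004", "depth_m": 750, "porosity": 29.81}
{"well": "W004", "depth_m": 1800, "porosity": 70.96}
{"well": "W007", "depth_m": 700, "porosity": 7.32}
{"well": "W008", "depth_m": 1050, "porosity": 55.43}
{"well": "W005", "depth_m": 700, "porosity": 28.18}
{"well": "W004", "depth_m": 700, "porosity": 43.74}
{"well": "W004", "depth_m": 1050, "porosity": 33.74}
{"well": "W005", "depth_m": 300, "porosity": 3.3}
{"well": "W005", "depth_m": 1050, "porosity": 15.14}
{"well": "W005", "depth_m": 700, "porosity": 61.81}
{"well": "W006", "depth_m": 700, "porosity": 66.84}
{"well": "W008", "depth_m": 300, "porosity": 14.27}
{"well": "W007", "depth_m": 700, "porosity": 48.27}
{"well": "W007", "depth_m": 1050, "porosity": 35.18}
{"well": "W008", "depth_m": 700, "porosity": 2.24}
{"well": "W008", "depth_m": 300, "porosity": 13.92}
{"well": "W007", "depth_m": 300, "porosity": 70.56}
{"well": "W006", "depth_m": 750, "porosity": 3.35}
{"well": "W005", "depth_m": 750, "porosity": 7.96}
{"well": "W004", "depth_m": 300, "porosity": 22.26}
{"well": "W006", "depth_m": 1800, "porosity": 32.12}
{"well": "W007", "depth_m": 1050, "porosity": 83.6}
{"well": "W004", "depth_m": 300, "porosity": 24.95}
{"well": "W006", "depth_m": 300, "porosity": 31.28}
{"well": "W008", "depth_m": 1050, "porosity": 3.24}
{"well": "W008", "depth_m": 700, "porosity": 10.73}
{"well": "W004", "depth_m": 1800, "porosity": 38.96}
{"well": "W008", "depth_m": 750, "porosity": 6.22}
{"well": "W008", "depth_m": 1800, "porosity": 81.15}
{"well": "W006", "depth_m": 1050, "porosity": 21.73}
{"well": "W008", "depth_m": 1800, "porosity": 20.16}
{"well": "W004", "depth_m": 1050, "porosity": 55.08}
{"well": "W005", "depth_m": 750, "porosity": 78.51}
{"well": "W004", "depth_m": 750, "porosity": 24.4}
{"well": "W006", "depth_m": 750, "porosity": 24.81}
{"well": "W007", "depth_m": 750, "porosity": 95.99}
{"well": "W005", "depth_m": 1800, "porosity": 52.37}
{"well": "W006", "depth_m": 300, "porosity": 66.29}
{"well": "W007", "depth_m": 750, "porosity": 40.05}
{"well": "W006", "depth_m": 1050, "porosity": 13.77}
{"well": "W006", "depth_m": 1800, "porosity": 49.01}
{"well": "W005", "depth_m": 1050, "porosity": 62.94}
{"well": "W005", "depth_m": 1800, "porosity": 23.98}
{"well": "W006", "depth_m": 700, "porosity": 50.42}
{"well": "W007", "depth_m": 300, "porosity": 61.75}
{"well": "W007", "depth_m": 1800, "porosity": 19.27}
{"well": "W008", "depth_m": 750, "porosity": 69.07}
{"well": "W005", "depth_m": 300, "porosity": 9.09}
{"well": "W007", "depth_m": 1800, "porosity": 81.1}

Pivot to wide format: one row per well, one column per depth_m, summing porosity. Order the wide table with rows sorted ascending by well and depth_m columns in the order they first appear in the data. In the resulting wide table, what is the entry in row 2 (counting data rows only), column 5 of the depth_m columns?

12.39

With rows sorted ascending by well, row 2 is well=W005. depth_m columns in first-appearance order: 700, 750, 1800, 1050, 300; column 5 is 300.
Long rows with well=W005, depth_m=300: 3.3 + 9.09 = 12.39.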